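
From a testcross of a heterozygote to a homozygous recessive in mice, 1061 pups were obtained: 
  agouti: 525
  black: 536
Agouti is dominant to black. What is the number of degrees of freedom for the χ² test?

1

A testcross of a heterozygote (Aa × aa) gives a 1:1 phenotypic ratio.
A goodness-of-fit test with 2 phenotype classes has df = 2 − 1 = 1.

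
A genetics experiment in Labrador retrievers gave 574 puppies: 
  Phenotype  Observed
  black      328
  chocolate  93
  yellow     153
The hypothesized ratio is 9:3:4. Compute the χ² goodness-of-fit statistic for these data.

2.698

Expected counts for N = 574 under a 9:3:4 ratio (total parts = 16):
  black: 574 × 9/16 = 322.875
  chocolate: 574 × 3/16 = 107.625
  yellow: 574 × 4/16 = 143.5
χ² = Σ (O − E)² / E
  black: (328 − 322.875)² / 322.875 = 0.0813
  chocolate: (93 − 107.625)² / 107.625 = 1.9874
  yellow: (153 − 143.5)² / 143.5 = 0.6289
χ² = 0.0813 + 1.9874 + 0.6289 = 2.6976 ≈ 2.698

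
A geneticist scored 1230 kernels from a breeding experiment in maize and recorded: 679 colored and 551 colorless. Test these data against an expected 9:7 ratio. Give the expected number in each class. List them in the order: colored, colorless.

Expected counts for N = 1230 under a 9:7 ratio (total parts = 16):
  colored: 1230 × 9/16 = 691.875
  colorless: 1230 × 7/16 = 538.125

691.875, 538.125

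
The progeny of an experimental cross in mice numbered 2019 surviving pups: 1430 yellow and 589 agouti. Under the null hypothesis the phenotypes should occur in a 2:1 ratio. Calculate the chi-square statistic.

15.727

Under the 2:1 hypothesis (Σ ratio = 3, N = 2019):
  yellow: 2019 × 2/3 = 1346
  agouti: 2019 × 1/3 = 673
χ² = Σ (O − E)² / E
  yellow: (1430 − 1346)² / 1346 = 5.2422
  agouti: (589 − 673)² / 673 = 10.4844
χ² = 5.2422 + 10.4844 = 15.7266 ≈ 15.727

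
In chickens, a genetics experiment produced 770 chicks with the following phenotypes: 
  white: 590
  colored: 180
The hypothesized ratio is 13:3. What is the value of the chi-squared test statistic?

Under the 13:3 hypothesis (Σ ratio = 16, N = 770):
  white: 770 × 13/16 = 625.625
  colored: 770 × 3/16 = 144.375
χ² = Σ (O − E)² / E
  white: (590 − 625.625)² / 625.625 = 2.0286
  colored: (180 − 144.375)² / 144.375 = 8.7906
χ² = 2.0286 + 8.7906 = 10.8192 ≈ 10.819

10.819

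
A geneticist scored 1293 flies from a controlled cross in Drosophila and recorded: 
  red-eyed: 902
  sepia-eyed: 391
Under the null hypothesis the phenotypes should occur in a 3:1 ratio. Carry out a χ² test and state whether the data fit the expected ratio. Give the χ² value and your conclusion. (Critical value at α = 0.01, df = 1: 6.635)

Expected counts for N = 1293 under a 3:1 ratio (total parts = 4):
  red-eyed: 1293 × 3/4 = 969.75
  sepia-eyed: 1293 × 1/4 = 323.25
χ² = Σ (O − E)² / E
  red-eyed: (902 − 969.75)² / 969.75 = 4.7332
  sepia-eyed: (391 − 323.25)² / 323.25 = 14.1997
χ² = 4.7332 + 14.1997 = 18.9329 ≈ 18.933
Degrees of freedom = 2 − 1 = 1; critical value at α = 0.01 is 6.635.
Since 18.933 > 6.635, we reject the null hypothesis — the data do not fit the 3:1 ratio.

18.933; not consistent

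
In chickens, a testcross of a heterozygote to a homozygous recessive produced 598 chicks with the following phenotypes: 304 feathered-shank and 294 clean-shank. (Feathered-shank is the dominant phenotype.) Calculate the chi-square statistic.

A testcross of a heterozygote (Aa × aa) gives a 1:1 phenotypic ratio.
Under the 1:1 hypothesis (Σ ratio = 2, N = 598):
  feathered-shank: 598 × 1/2 = 299
  clean-shank: 598 × 1/2 = 299
χ² = Σ (O − E)² / E
  feathered-shank: (304 − 299)² / 299 = 0.0836
  clean-shank: (294 − 299)² / 299 = 0.0836
χ² = 0.0836 + 0.0836 = 0.1672 ≈ 0.167

0.167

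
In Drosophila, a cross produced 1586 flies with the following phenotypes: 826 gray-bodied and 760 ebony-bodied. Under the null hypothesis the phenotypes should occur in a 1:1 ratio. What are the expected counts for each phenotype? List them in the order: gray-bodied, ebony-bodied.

Total ratio parts = 2. Expected numbers out of 1586:
  gray-bodied: 1586 × 1/2 = 793
  ebony-bodied: 1586 × 1/2 = 793

793, 793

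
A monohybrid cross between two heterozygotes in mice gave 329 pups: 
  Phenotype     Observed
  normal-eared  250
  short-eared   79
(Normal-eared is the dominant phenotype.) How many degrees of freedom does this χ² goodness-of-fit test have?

1

For a monohybrid cross between heterozygotes with complete dominance, the expected phenotypic ratio is 3:1.
A goodness-of-fit test with 2 phenotype classes has df = 2 − 1 = 1.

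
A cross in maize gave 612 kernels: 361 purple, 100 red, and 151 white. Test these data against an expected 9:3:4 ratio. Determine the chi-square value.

The 9:3:4 ratio has 16 parts, so with N = 612 the expected counts are:
  purple: 612 × 9/16 = 344.25
  red: 612 × 3/16 = 114.75
  white: 612 × 4/16 = 153
χ² = Σ (O − E)² / E
  purple: (361 − 344.25)² / 344.25 = 0.8150
  red: (100 − 114.75)² / 114.75 = 1.8960
  white: (151 − 153)² / 153 = 0.0261
χ² = 0.8150 + 1.8960 + 0.0261 = 2.7371 ≈ 2.737

2.737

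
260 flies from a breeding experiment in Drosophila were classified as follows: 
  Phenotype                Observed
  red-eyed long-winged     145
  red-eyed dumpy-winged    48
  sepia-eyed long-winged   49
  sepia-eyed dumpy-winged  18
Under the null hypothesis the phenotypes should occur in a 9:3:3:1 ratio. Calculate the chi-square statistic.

0.212

Expected counts for N = 260 under a 9:3:3:1 ratio (total parts = 16):
  red-eyed long-winged: 260 × 9/16 = 146.25
  red-eyed dumpy-winged: 260 × 3/16 = 48.75
  sepia-eyed long-winged: 260 × 3/16 = 48.75
  sepia-eyed dumpy-winged: 260 × 1/16 = 16.25
χ² = Σ (O − E)² / E
  red-eyed long-winged: (145 − 146.25)² / 146.25 = 0.0107
  red-eyed dumpy-winged: (48 − 48.75)² / 48.75 = 0.0115
  sepia-eyed long-winged: (49 − 48.75)² / 48.75 = 0.0013
  sepia-eyed dumpy-winged: (18 − 16.25)² / 16.25 = 0.1885
χ² = 0.0107 + 0.0115 + 0.0013 + 0.1885 = 0.212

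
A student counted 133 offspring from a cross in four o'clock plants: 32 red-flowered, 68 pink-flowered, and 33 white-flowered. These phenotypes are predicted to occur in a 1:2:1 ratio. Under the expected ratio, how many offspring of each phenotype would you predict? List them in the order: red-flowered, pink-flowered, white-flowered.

Expected counts for N = 133 under a 1:2:1 ratio (total parts = 4):
  red-flowered: 133 × 1/4 = 33.25
  pink-flowered: 133 × 2/4 = 66.5
  white-flowered: 133 × 1/4 = 33.25

33.25, 66.5, 33.25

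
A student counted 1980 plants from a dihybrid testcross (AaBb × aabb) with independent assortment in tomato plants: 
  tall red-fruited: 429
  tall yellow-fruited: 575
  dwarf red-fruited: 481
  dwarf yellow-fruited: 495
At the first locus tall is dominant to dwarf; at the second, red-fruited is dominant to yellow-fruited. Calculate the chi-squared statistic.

22.125

A dihybrid testcross with independent assortment gives a 1:1:1:1 ratio.
The 1:1:1:1 ratio has 4 parts, so with N = 1980 the expected counts are:
  tall red-fruited: 1980 × 1/4 = 495
  tall yellow-fruited: 1980 × 1/4 = 495
  dwarf red-fruited: 1980 × 1/4 = 495
  dwarf yellow-fruited: 1980 × 1/4 = 495
χ² = Σ (O − E)² / E
  tall red-fruited: (429 − 495)² / 495 = 8.8000
  tall yellow-fruited: (575 − 495)² / 495 = 12.9293
  dwarf red-fruited: (481 − 495)² / 495 = 0.3960
  dwarf yellow-fruited: (495 − 495)² / 495 = 0.0000
χ² = 8.8000 + 12.9293 + 0.3960 + 0.0000 = 22.1253 ≈ 22.125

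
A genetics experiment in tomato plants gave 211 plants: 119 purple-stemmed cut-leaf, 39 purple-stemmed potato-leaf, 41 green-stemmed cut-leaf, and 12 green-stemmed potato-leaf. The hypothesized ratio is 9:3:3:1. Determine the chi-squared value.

Expected counts for N = 211 under a 9:3:3:1 ratio (total parts = 16):
  purple-stemmed cut-leaf: 211 × 9/16 = 118.6875
  purple-stemmed potato-leaf: 211 × 3/16 = 39.5625
  green-stemmed cut-leaf: 211 × 3/16 = 39.5625
  green-stemmed potato-leaf: 211 × 1/16 = 13.1875
χ² = Σ (O − E)² / E
  purple-stemmed cut-leaf: (119 − 118.6875)² / 118.6875 = 0.0008
  purple-stemmed potato-leaf: (39 − 39.5625)² / 39.5625 = 0.0080
  green-stemmed cut-leaf: (41 − 39.5625)² / 39.5625 = 0.0522
  green-stemmed potato-leaf: (12 − 13.1875)² / 13.1875 = 0.1069
χ² = 0.0008 + 0.0080 + 0.0522 + 0.1069 = 0.1679 ≈ 0.168

0.168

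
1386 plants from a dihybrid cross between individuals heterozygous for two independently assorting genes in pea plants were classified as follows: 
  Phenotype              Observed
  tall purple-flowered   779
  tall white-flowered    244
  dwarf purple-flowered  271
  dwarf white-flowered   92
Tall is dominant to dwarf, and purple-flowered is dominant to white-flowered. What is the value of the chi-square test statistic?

A dihybrid F₂ with independent assortment and complete dominance at both loci gives a 9:3:3:1 phenotypic ratio.
The 9:3:3:1 ratio has 16 parts, so with N = 1386 the expected counts are:
  tall purple-flowered: 1386 × 9/16 = 779.625
  tall white-flowered: 1386 × 3/16 = 259.875
  dwarf purple-flowered: 1386 × 3/16 = 259.875
  dwarf white-flowered: 1386 × 1/16 = 86.625
χ² = Σ (O − E)² / E
  tall purple-flowered: (779 − 779.625)² / 779.625 = 0.0005
  tall white-flowered: (244 − 259.875)² / 259.875 = 0.9698
  dwarf purple-flowered: (271 − 259.875)² / 259.875 = 0.4763
  dwarf white-flowered: (92 − 86.625)² / 86.625 = 0.3335
χ² = 0.0005 + 0.9698 + 0.4763 + 0.3335 = 1.7801 ≈ 1.780

1.780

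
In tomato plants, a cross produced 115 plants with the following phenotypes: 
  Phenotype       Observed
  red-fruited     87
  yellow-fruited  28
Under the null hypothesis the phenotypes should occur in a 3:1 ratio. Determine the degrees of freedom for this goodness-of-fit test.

1

A goodness-of-fit test with 2 phenotype classes has df = 2 − 1 = 1.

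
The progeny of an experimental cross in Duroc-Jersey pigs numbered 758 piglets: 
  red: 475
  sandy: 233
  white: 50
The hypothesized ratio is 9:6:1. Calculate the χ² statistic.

14.931

Total ratio parts = 16. Expected numbers out of 758:
  red: 758 × 9/16 = 426.375
  sandy: 758 × 6/16 = 284.25
  white: 758 × 1/16 = 47.375
χ² = Σ (O − E)² / E
  red: (475 − 426.375)² / 426.375 = 5.5453
  sandy: (233 − 284.25)² / 284.25 = 9.2403
  white: (50 − 47.375)² / 47.375 = 0.1454
χ² = 5.5453 + 9.2403 + 0.1454 = 14.931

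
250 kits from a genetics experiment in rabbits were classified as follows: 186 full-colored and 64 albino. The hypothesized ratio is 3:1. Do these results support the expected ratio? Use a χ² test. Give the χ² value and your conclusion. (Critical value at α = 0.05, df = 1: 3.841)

0.048; consistent

Expected counts for N = 250 under a 3:1 ratio (total parts = 4):
  full-colored: 250 × 3/4 = 187.5
  albino: 250 × 1/4 = 62.5
χ² = Σ (O − E)² / E
  full-colored: (186 − 187.5)² / 187.5 = 0.0120
  albino: (64 − 62.5)² / 62.5 = 0.0360
χ² = 0.0120 + 0.0360 = 0.048
Degrees of freedom = 2 − 1 = 1; critical value at α = 0.05 is 3.841.
Since 0.048 < 3.841, we fail to reject the null hypothesis — the data are consistent with the 3:1 ratio.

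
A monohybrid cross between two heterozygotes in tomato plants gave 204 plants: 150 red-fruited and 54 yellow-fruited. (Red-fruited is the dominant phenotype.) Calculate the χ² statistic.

For a monohybrid cross between heterozygotes with complete dominance, the expected phenotypic ratio is 3:1.
Under the 3:1 hypothesis (Σ ratio = 4, N = 204):
  red-fruited: 204 × 3/4 = 153
  yellow-fruited: 204 × 1/4 = 51
χ² = Σ (O − E)² / E
  red-fruited: (150 − 153)² / 153 = 0.0588
  yellow-fruited: (54 − 51)² / 51 = 0.1765
χ² = 0.0588 + 0.1765 = 0.2353 ≈ 0.235

0.235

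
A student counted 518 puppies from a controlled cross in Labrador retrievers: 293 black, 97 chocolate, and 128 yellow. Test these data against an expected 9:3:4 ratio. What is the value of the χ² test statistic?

Total ratio parts = 16. Expected numbers out of 518:
  black: 518 × 9/16 = 291.375
  chocolate: 518 × 3/16 = 97.125
  yellow: 518 × 4/16 = 129.5
χ² = Σ (O − E)² / E
  black: (293 − 291.375)² / 291.375 = 0.0091
  chocolate: (97 − 97.125)² / 97.125 = 0.0002
  yellow: (128 − 129.5)² / 129.5 = 0.0174
χ² = 0.0091 + 0.0002 + 0.0174 = 0.0267 ≈ 0.027

0.027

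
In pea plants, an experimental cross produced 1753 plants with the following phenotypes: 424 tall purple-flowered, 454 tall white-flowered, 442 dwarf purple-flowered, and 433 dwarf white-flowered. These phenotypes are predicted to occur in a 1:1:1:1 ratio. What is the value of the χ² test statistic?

1.124

Expected counts for N = 1753 under a 1:1:1:1 ratio (total parts = 4):
  tall purple-flowered: 1753 × 1/4 = 438.25
  tall white-flowered: 1753 × 1/4 = 438.25
  dwarf purple-flowered: 1753 × 1/4 = 438.25
  dwarf white-flowered: 1753 × 1/4 = 438.25
χ² = Σ (O − E)² / E
  tall purple-flowered: (424 − 438.25)² / 438.25 = 0.4633
  tall white-flowered: (454 − 438.25)² / 438.25 = 0.5660
  dwarf purple-flowered: (442 − 438.25)² / 438.25 = 0.0321
  dwarf white-flowered: (433 − 438.25)² / 438.25 = 0.0629
χ² = 0.4633 + 0.5660 + 0.0321 + 0.0629 = 1.1243 ≈ 1.124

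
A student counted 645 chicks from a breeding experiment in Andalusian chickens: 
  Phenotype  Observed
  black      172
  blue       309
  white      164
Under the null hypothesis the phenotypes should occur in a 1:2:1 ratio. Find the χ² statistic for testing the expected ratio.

1.329

The 1:2:1 ratio has 4 parts, so with N = 645 the expected counts are:
  black: 645 × 1/4 = 161.25
  blue: 645 × 2/4 = 322.5
  white: 645 × 1/4 = 161.25
χ² = Σ (O − E)² / E
  black: (172 − 161.25)² / 161.25 = 0.7167
  blue: (309 − 322.5)² / 322.5 = 0.5651
  white: (164 − 161.25)² / 161.25 = 0.0469
χ² = 0.7167 + 0.5651 + 0.0469 = 1.3287 ≈ 1.329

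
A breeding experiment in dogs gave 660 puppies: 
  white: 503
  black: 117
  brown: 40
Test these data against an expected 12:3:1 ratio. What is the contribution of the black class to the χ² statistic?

0.368

The 12:3:1 ratio has 16 parts, so with N = 660 the expected counts are:
  white: 660 × 12/16 = 495
  black: 660 × 3/16 = 123.75
  brown: 660 × 1/16 = 41.25
Contribution of black: (117 − 123.75)² / 123.75 = 0.3682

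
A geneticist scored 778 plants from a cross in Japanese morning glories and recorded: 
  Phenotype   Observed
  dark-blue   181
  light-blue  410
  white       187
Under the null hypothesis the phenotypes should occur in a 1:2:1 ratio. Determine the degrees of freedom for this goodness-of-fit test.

A goodness-of-fit test with 3 phenotype classes has df = 3 − 1 = 2.

2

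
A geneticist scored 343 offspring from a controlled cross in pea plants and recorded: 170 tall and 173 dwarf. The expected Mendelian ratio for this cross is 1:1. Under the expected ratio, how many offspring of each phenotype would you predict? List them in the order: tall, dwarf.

Total ratio parts = 2. Expected numbers out of 343:
  tall: 343 × 1/2 = 171.5
  dwarf: 343 × 1/2 = 171.5

171.5, 171.5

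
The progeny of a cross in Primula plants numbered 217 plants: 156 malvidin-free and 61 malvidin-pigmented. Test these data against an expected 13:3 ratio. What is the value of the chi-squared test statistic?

12.481

Under the 13:3 hypothesis (Σ ratio = 16, N = 217):
  malvidin-free: 217 × 13/16 = 176.3125
  malvidin-pigmented: 217 × 3/16 = 40.6875
χ² = Σ (O − E)² / E
  malvidin-free: (156 − 176.3125)² / 176.3125 = 2.3401
  malvidin-pigmented: (61 − 40.6875)² / 40.6875 = 10.1406
χ² = 2.3401 + 10.1406 = 12.4807 ≈ 12.481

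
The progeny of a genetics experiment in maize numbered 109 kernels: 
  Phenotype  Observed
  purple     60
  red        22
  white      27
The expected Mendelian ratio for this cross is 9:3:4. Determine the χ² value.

0.150

Under the 9:3:4 hypothesis (Σ ratio = 16, N = 109):
  purple: 109 × 9/16 = 61.3125
  red: 109 × 3/16 = 20.4375
  white: 109 × 4/16 = 27.25
χ² = Σ (O − E)² / E
  purple: (60 − 61.3125)² / 61.3125 = 0.0281
  red: (22 − 20.4375)² / 20.4375 = 0.1195
  white: (27 − 27.25)² / 27.25 = 0.0023
χ² = 0.0281 + 0.1195 + 0.0023 = 0.1499 ≈ 0.150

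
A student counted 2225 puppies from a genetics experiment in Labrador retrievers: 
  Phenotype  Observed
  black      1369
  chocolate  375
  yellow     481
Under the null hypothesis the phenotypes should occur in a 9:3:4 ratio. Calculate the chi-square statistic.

Total ratio parts = 16. Expected numbers out of 2225:
  black: 2225 × 9/16 = 1251.5625
  chocolate: 2225 × 3/16 = 417.1875
  yellow: 2225 × 4/16 = 556.25
χ² = Σ (O − E)² / E
  black: (1369 − 1251.5625)² / 1251.5625 = 11.0195
  chocolate: (375 − 417.1875)² / 417.1875 = 4.2662
  yellow: (481 − 556.25)² / 556.25 = 10.1799
χ² = 11.0195 + 4.2662 + 10.1799 = 25.4656 ≈ 25.466

25.466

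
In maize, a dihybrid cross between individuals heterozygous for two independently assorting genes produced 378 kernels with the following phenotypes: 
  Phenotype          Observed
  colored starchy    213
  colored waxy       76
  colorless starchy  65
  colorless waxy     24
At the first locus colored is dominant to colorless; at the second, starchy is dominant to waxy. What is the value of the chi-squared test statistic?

A dihybrid F₂ with independent assortment and complete dominance at both loci gives a 9:3:3:1 phenotypic ratio.
Under the 9:3:3:1 hypothesis (Σ ratio = 16, N = 378):
  colored starchy: 378 × 9/16 = 212.625
  colored waxy: 378 × 3/16 = 70.875
  colorless starchy: 378 × 3/16 = 70.875
  colorless waxy: 378 × 1/16 = 23.625
χ² = Σ (O − E)² / E
  colored starchy: (213 − 212.625)² / 212.625 = 0.0007
  colored waxy: (76 − 70.875)² / 70.875 = 0.3706
  colorless starchy: (65 − 70.875)² / 70.875 = 0.4870
  colorless waxy: (24 − 23.625)² / 23.625 = 0.0060
χ² = 0.0007 + 0.3706 + 0.4870 + 0.0060 = 0.8643 ≈ 0.864

0.864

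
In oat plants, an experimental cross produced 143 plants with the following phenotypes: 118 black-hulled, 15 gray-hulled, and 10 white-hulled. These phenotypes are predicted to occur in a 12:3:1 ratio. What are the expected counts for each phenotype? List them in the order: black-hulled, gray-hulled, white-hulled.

Expected counts for N = 143 under a 12:3:1 ratio (total parts = 16):
  black-hulled: 143 × 12/16 = 107.25
  gray-hulled: 143 × 3/16 = 26.8125
  white-hulled: 143 × 1/16 = 8.9375

107.25, 26.8125, 8.9375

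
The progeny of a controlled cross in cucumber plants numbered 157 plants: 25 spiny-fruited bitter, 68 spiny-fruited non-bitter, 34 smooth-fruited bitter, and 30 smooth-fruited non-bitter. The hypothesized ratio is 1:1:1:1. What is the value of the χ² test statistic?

29.115

Expected counts for N = 157 under a 1:1:1:1 ratio (total parts = 4):
  spiny-fruited bitter: 157 × 1/4 = 39.25
  spiny-fruited non-bitter: 157 × 1/4 = 39.25
  smooth-fruited bitter: 157 × 1/4 = 39.25
  smooth-fruited non-bitter: 157 × 1/4 = 39.25
χ² = Σ (O − E)² / E
  spiny-fruited bitter: (25 − 39.25)² / 39.25 = 5.1736
  spiny-fruited non-bitter: (68 − 39.25)² / 39.25 = 21.0589
  smooth-fruited bitter: (34 − 39.25)² / 39.25 = 0.7022
  smooth-fruited non-bitter: (30 − 39.25)² / 39.25 = 2.1799
χ² = 5.1736 + 21.0589 + 0.7022 + 2.1799 = 29.1146 ≈ 29.115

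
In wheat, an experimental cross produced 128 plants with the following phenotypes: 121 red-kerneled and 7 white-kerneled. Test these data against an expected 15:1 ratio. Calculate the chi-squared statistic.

0.133

Total ratio parts = 16. Expected numbers out of 128:
  red-kerneled: 128 × 15/16 = 120
  white-kerneled: 128 × 1/16 = 8
χ² = Σ (O − E)² / E
  red-kerneled: (121 − 120)² / 120 = 0.0083
  white-kerneled: (7 − 8)² / 8 = 0.1250
χ² = 0.0083 + 0.1250 = 0.1333 ≈ 0.133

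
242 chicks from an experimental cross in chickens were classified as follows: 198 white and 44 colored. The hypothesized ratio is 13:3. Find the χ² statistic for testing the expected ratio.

Expected counts for N = 242 under a 13:3 ratio (total parts = 16):
  white: 242 × 13/16 = 196.625
  colored: 242 × 3/16 = 45.375
χ² = Σ (O − E)² / E
  white: (198 − 196.625)² / 196.625 = 0.0096
  colored: (44 − 45.375)² / 45.375 = 0.0417
χ² = 0.0096 + 0.0417 = 0.0513 ≈ 0.051

0.051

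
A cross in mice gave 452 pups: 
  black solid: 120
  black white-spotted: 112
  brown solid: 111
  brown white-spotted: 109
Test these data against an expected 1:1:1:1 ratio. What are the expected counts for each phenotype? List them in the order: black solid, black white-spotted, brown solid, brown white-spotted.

113, 113, 113, 113

Expected counts for N = 452 under a 1:1:1:1 ratio (total parts = 4):
  black solid: 452 × 1/4 = 113
  black white-spotted: 452 × 1/4 = 113
  brown solid: 452 × 1/4 = 113
  brown white-spotted: 452 × 1/4 = 113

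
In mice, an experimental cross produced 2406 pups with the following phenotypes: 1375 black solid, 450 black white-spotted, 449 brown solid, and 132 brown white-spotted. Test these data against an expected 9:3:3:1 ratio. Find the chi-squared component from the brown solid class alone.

Expected counts for N = 2406 under a 9:3:3:1 ratio (total parts = 16):
  black solid: 2406 × 9/16 = 1353.375
  black white-spotted: 2406 × 3/16 = 451.125
  brown solid: 2406 × 3/16 = 451.125
  brown white-spotted: 2406 × 1/16 = 150.375
Contribution of brown solid: (449 − 451.125)² / 451.125 = 0.0100

0.010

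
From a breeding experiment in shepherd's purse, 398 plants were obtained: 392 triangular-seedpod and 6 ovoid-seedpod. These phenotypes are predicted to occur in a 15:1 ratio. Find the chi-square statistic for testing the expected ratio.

Under the 15:1 hypothesis (Σ ratio = 16, N = 398):
  triangular-seedpod: 398 × 15/16 = 373.125
  ovoid-seedpod: 398 × 1/16 = 24.875
χ² = Σ (O − E)² / E
  triangular-seedpod: (392 − 373.125)² / 373.125 = 0.9548
  ovoid-seedpod: (6 − 24.875)² / 24.875 = 14.3222
χ² = 0.9548 + 14.3222 = 15.277

15.277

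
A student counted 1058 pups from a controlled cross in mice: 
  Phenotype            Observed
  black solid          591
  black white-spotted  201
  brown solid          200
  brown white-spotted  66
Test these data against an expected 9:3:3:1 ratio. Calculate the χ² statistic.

Under the 9:3:3:1 hypothesis (Σ ratio = 16, N = 1058):
  black solid: 1058 × 9/16 = 595.125
  black white-spotted: 1058 × 3/16 = 198.375
  brown solid: 1058 × 3/16 = 198.375
  brown white-spotted: 1058 × 1/16 = 66.125
χ² = Σ (O − E)² / E
  black solid: (591 − 595.125)² / 595.125 = 0.0286
  black white-spotted: (201 − 198.375)² / 198.375 = 0.0347
  brown solid: (200 − 198.375)² / 198.375 = 0.0133
  brown white-spotted: (66 − 66.125)² / 66.125 = 0.0002
χ² = 0.0286 + 0.0347 + 0.0133 + 0.0002 = 0.0768 ≈ 0.077

0.077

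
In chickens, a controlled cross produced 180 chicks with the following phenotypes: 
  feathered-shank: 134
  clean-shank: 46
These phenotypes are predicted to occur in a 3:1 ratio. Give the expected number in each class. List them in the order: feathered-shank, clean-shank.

Under the 3:1 hypothesis (Σ ratio = 4, N = 180):
  feathered-shank: 180 × 3/4 = 135
  clean-shank: 180 × 1/4 = 45

135, 45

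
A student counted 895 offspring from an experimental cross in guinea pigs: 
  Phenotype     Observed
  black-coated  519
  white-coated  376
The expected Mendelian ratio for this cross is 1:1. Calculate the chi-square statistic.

22.848

The 1:1 ratio has 2 parts, so with N = 895 the expected counts are:
  black-coated: 895 × 1/2 = 447.5
  white-coated: 895 × 1/2 = 447.5
χ² = Σ (O − E)² / E
  black-coated: (519 − 447.5)² / 447.5 = 11.4240
  white-coated: (376 − 447.5)² / 447.5 = 11.4240
χ² = 11.4240 + 11.4240 = 22.848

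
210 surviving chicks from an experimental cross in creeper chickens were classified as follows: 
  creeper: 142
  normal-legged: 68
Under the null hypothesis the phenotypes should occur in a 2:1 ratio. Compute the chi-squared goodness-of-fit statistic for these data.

Expected counts for N = 210 under a 2:1 ratio (total parts = 3):
  creeper: 210 × 2/3 = 140
  normal-legged: 210 × 1/3 = 70
χ² = Σ (O − E)² / E
  creeper: (142 − 140)² / 140 = 0.0286
  normal-legged: (68 − 70)² / 70 = 0.0571
χ² = 0.0286 + 0.0571 = 0.0857 ≈ 0.086

0.086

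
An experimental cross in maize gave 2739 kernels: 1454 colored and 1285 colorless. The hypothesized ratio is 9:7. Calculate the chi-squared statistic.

Expected counts for N = 2739 under a 9:7 ratio (total parts = 16):
  colored: 2739 × 9/16 = 1540.6875
  colorless: 2739 × 7/16 = 1198.3125
χ² = Σ (O − E)² / E
  colored: (1454 − 1540.6875)² / 1540.6875 = 4.8775
  colorless: (1285 − 1198.3125)² / 1198.3125 = 6.2711
χ² = 4.8775 + 6.2711 = 11.1486 ≈ 11.149

11.149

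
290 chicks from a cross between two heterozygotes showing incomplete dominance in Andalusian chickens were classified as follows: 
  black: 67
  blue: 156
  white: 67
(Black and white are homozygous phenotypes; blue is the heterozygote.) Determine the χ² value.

1.669

With incomplete dominance, a heterozygote × heterozygote cross gives a 1:2:1 phenotypic ratio.
Expected counts for N = 290 under a 1:2:1 ratio (total parts = 4):
  black: 290 × 1/4 = 72.5
  blue: 290 × 2/4 = 145
  white: 290 × 1/4 = 72.5
χ² = Σ (O − E)² / E
  black: (67 − 72.5)² / 72.5 = 0.4172
  blue: (156 − 145)² / 145 = 0.8345
  white: (67 − 72.5)² / 72.5 = 0.4172
χ² = 0.4172 + 0.8345 + 0.4172 = 1.6689 ≈ 1.669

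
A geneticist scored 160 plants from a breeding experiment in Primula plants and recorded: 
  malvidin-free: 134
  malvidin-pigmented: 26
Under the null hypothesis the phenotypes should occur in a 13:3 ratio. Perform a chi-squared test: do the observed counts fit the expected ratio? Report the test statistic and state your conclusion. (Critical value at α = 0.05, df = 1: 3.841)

The 13:3 ratio has 16 parts, so with N = 160 the expected counts are:
  malvidin-free: 160 × 13/16 = 130
  malvidin-pigmented: 160 × 3/16 = 30
χ² = Σ (O − E)² / E
  malvidin-free: (134 − 130)² / 130 = 0.1231
  malvidin-pigmented: (26 − 30)² / 30 = 0.5333
χ² = 0.1231 + 0.5333 = 0.6564 ≈ 0.656
Degrees of freedom = 2 − 1 = 1; critical value at α = 0.05 is 3.841.
Since 0.656 < 3.841, we fail to reject the null hypothesis — the data are consistent with the 13:3 ratio.

0.656; consistent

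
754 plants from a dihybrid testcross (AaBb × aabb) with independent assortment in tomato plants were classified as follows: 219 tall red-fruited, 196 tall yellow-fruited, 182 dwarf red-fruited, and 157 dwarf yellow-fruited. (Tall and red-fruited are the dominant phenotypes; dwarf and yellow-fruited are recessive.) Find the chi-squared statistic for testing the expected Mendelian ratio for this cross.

10.721

A dihybrid testcross with independent assortment gives a 1:1:1:1 ratio.
Total ratio parts = 4. Expected numbers out of 754:
  tall red-fruited: 754 × 1/4 = 188.5
  tall yellow-fruited: 754 × 1/4 = 188.5
  dwarf red-fruited: 754 × 1/4 = 188.5
  dwarf yellow-fruited: 754 × 1/4 = 188.5
χ² = Σ (O − E)² / E
  tall red-fruited: (219 − 188.5)² / 188.5 = 4.9350
  tall yellow-fruited: (196 − 188.5)² / 188.5 = 0.2984
  dwarf red-fruited: (182 − 188.5)² / 188.5 = 0.2241
  dwarf yellow-fruited: (157 − 188.5)² / 188.5 = 5.2639
χ² = 4.9350 + 0.2984 + 0.2241 + 5.2639 = 10.7214 ≈ 10.721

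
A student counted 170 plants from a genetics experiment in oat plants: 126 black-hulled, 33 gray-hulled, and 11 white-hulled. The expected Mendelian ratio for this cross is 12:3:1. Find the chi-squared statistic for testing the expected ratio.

0.071

Total ratio parts = 16. Expected numbers out of 170:
  black-hulled: 170 × 12/16 = 127.5
  gray-hulled: 170 × 3/16 = 31.875
  white-hulled: 170 × 1/16 = 10.625
χ² = Σ (O − E)² / E
  black-hulled: (126 − 127.5)² / 127.5 = 0.0176
  gray-hulled: (33 − 31.875)² / 31.875 = 0.0397
  white-hulled: (11 − 10.625)² / 10.625 = 0.0132
χ² = 0.0176 + 0.0397 + 0.0132 = 0.0705 ≈ 0.071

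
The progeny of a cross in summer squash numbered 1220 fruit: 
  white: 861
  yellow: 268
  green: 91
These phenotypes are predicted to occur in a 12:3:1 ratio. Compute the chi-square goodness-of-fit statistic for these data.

Under the 12:3:1 hypothesis (Σ ratio = 16, N = 1220):
  white: 1220 × 12/16 = 915
  yellow: 1220 × 3/16 = 228.75
  green: 1220 × 1/16 = 76.25
χ² = Σ (O − E)² / E
  white: (861 − 915)² / 915 = 3.1869
  yellow: (268 − 228.75)² / 228.75 = 6.7347
  green: (91 − 76.25)² / 76.25 = 2.8533
χ² = 3.1869 + 6.7347 + 2.8533 = 12.7749 ≈ 12.775

12.775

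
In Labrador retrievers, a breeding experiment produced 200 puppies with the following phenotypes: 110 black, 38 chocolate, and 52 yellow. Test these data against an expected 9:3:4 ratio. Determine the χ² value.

0.142

Under the 9:3:4 hypothesis (Σ ratio = 16, N = 200):
  black: 200 × 9/16 = 112.5
  chocolate: 200 × 3/16 = 37.5
  yellow: 200 × 4/16 = 50
χ² = Σ (O − E)² / E
  black: (110 − 112.5)² / 112.5 = 0.0556
  chocolate: (38 − 37.5)² / 37.5 = 0.0067
  yellow: (52 − 50)² / 50 = 0.0800
χ² = 0.0556 + 0.0067 + 0.0800 = 0.1423 ≈ 0.142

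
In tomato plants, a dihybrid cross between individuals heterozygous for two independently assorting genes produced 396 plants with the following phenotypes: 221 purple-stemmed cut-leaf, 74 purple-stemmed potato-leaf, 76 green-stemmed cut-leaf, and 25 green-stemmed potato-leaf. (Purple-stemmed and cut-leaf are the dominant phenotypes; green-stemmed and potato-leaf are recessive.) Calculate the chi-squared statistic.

A dihybrid F₂ with independent assortment and complete dominance at both loci gives a 9:3:3:1 phenotypic ratio.
Under the 9:3:3:1 hypothesis (Σ ratio = 16, N = 396):
  purple-stemmed cut-leaf: 396 × 9/16 = 222.75
  purple-stemmed potato-leaf: 396 × 3/16 = 74.25
  green-stemmed cut-leaf: 396 × 3/16 = 74.25
  green-stemmed potato-leaf: 396 × 1/16 = 24.75
χ² = Σ (O − E)² / E
  purple-stemmed cut-leaf: (221 − 222.75)² / 222.75 = 0.0137
  purple-stemmed potato-leaf: (74 − 74.25)² / 74.25 = 0.0008
  green-stemmed cut-leaf: (76 − 74.25)² / 74.25 = 0.0412
  green-stemmed potato-leaf: (25 − 24.75)² / 24.75 = 0.0025
χ² = 0.0137 + 0.0008 + 0.0412 + 0.0025 = 0.0582 ≈ 0.058

0.058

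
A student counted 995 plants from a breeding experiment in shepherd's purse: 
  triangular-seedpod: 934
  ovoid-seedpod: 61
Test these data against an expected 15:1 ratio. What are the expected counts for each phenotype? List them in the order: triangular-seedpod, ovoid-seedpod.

The 15:1 ratio has 16 parts, so with N = 995 the expected counts are:
  triangular-seedpod: 995 × 15/16 = 932.8125
  ovoid-seedpod: 995 × 1/16 = 62.1875

932.8125, 62.1875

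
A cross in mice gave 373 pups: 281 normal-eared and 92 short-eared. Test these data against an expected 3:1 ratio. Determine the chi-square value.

0.022

Expected counts for N = 373 under a 3:1 ratio (total parts = 4):
  normal-eared: 373 × 3/4 = 279.75
  short-eared: 373 × 1/4 = 93.25
χ² = Σ (O − E)² / E
  normal-eared: (281 − 279.75)² / 279.75 = 0.0056
  short-eared: (92 − 93.25)² / 93.25 = 0.0168
χ² = 0.0056 + 0.0168 = 0.0224 ≈ 0.022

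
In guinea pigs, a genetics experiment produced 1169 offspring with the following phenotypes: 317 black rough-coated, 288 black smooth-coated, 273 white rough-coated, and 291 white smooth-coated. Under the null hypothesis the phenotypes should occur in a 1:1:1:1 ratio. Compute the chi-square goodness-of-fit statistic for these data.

Expected counts for N = 1169 under a 1:1:1:1 ratio (total parts = 4):
  black rough-coated: 1169 × 1/4 = 292.25
  black smooth-coated: 1169 × 1/4 = 292.25
  white rough-coated: 1169 × 1/4 = 292.25
  white smooth-coated: 1169 × 1/4 = 292.25
χ² = Σ (O − E)² / E
  black rough-coated: (317 − 292.25)² / 292.25 = 2.0960
  black smooth-coated: (288 − 292.25)² / 292.25 = 0.0618
  white rough-coated: (273 − 292.25)² / 292.25 = 1.2680
  white smooth-coated: (291 − 292.25)² / 292.25 = 0.0053
χ² = 2.0960 + 0.0618 + 1.2680 + 0.0053 = 3.4311 ≈ 3.431

3.431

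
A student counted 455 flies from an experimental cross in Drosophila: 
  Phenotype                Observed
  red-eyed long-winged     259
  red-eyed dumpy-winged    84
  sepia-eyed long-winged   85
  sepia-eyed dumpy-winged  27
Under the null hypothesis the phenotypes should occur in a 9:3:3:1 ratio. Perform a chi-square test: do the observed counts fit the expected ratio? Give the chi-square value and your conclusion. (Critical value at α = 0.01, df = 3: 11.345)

0.131; consistent

The 9:3:3:1 ratio has 16 parts, so with N = 455 the expected counts are:
  red-eyed long-winged: 455 × 9/16 = 255.9375
  red-eyed dumpy-winged: 455 × 3/16 = 85.3125
  sepia-eyed long-winged: 455 × 3/16 = 85.3125
  sepia-eyed dumpy-winged: 455 × 1/16 = 28.4375
χ² = Σ (O − E)² / E
  red-eyed long-winged: (259 − 255.9375)² / 255.9375 = 0.0366
  red-eyed dumpy-winged: (84 − 85.3125)² / 85.3125 = 0.0202
  sepia-eyed long-winged: (85 − 85.3125)² / 85.3125 = 0.0011
  sepia-eyed dumpy-winged: (27 − 28.4375)² / 28.4375 = 0.0727
χ² = 0.0366 + 0.0202 + 0.0011 + 0.0727 = 0.1306 ≈ 0.131
Degrees of freedom = 4 − 1 = 3; critical value at α = 0.01 is 11.345.
Since 0.131 < 11.345, we fail to reject the null hypothesis — the data are consistent with the 9:3:3:1 ratio.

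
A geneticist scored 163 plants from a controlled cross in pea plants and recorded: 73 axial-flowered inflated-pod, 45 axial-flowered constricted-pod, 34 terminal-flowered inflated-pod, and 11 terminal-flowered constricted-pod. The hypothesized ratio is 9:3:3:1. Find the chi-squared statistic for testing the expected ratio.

Total ratio parts = 16. Expected numbers out of 163:
  axial-flowered inflated-pod: 163 × 9/16 = 91.6875
  axial-flowered constricted-pod: 163 × 3/16 = 30.5625
  terminal-flowered inflated-pod: 163 × 3/16 = 30.5625
  terminal-flowered constricted-pod: 163 × 1/16 = 10.1875
χ² = Σ (O − E)² / E
  axial-flowered inflated-pod: (73 − 91.6875)² / 91.6875 = 3.8088
  axial-flowered constricted-pod: (45 − 30.5625)² / 30.5625 = 6.8202
  terminal-flowered inflated-pod: (34 − 30.5625)² / 30.5625 = 0.3866
  terminal-flowered constricted-pod: (11 − 10.1875)² / 10.1875 = 0.0648
χ² = 3.8088 + 6.8202 + 0.3866 + 0.0648 = 11.0804 ≈ 11.080

11.080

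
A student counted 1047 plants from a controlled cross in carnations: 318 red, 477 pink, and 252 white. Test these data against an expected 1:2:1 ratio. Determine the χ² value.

Total ratio parts = 4. Expected numbers out of 1047:
  red: 1047 × 1/4 = 261.75
  pink: 1047 × 2/4 = 523.5
  white: 1047 × 1/4 = 261.75
χ² = Σ (O − E)² / E
  red: (318 − 261.75)² / 261.75 = 12.0881
  pink: (477 − 523.5)² / 523.5 = 4.1304
  white: (252 − 261.75)² / 261.75 = 0.3632
χ² = 12.0881 + 4.1304 + 0.3632 = 16.5817 ≈ 16.582

16.582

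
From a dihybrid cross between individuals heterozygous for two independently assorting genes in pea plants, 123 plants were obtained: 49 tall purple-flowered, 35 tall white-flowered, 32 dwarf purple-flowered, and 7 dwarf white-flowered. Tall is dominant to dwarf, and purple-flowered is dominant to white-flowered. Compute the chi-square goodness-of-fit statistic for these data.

A dihybrid F₂ with independent assortment and complete dominance at both loci gives a 9:3:3:1 phenotypic ratio.
Expected counts for N = 123 under a 9:3:3:1 ratio (total parts = 16):
  tall purple-flowered: 123 × 9/16 = 69.1875
  tall white-flowered: 123 × 3/16 = 23.0625
  dwarf purple-flowered: 123 × 3/16 = 23.0625
  dwarf white-flowered: 123 × 1/16 = 7.6875
χ² = Σ (O − E)² / E
  tall purple-flowered: (49 − 69.1875)² / 69.1875 = 5.8903
  tall white-flowered: (35 − 23.0625)² / 23.0625 = 6.1790
  dwarf purple-flowered: (32 − 23.0625)² / 23.0625 = 3.4636
  dwarf white-flowered: (7 − 7.6875)² / 7.6875 = 0.0615
χ² = 5.8903 + 6.1790 + 3.4636 + 0.0615 = 15.5944 ≈ 15.594

15.594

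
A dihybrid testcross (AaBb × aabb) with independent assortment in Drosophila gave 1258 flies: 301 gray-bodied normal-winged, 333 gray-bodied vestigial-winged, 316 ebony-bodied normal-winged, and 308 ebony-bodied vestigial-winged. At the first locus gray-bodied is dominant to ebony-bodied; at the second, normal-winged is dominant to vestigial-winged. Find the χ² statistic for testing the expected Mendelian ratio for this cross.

1.809

A dihybrid testcross with independent assortment gives a 1:1:1:1 ratio.
Total ratio parts = 4. Expected numbers out of 1258:
  gray-bodied normal-winged: 1258 × 1/4 = 314.5
  gray-bodied vestigial-winged: 1258 × 1/4 = 314.5
  ebony-bodied normal-winged: 1258 × 1/4 = 314.5
  ebony-bodied vestigial-winged: 1258 × 1/4 = 314.5
χ² = Σ (O − E)² / E
  gray-bodied normal-winged: (301 − 314.5)² / 314.5 = 0.5795
  gray-bodied vestigial-winged: (333 − 314.5)² / 314.5 = 1.0882
  ebony-bodied normal-winged: (316 − 314.5)² / 314.5 = 0.0072
  ebony-bodied vestigial-winged: (308 − 314.5)² / 314.5 = 0.1343
χ² = 0.5795 + 1.0882 + 0.0072 + 0.1343 = 1.8092 ≈ 1.809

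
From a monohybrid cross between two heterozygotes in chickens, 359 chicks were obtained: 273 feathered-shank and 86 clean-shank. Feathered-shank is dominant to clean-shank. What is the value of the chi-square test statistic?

0.209

For a monohybrid cross between heterozygotes with complete dominance, the expected phenotypic ratio is 3:1.
Under the 3:1 hypothesis (Σ ratio = 4, N = 359):
  feathered-shank: 359 × 3/4 = 269.25
  clean-shank: 359 × 1/4 = 89.75
χ² = Σ (O − E)² / E
  feathered-shank: (273 − 269.25)² / 269.25 = 0.0522
  clean-shank: (86 − 89.75)² / 89.75 = 0.1567
χ² = 0.0522 + 0.1567 = 0.2089 ≈ 0.209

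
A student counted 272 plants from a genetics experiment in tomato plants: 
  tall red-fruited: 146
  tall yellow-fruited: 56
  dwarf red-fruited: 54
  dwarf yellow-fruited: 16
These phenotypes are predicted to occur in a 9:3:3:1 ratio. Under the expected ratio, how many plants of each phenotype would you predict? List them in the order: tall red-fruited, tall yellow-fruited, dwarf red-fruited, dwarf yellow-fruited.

153, 51, 51, 17

The 9:3:3:1 ratio has 16 parts, so with N = 272 the expected counts are:
  tall red-fruited: 272 × 9/16 = 153
  tall yellow-fruited: 272 × 3/16 = 51
  dwarf red-fruited: 272 × 3/16 = 51
  dwarf yellow-fruited: 272 × 1/16 = 17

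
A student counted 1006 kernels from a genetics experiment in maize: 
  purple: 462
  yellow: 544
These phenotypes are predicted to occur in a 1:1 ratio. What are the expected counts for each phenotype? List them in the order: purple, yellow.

503, 503

The 1:1 ratio has 2 parts, so with N = 1006 the expected counts are:
  purple: 1006 × 1/2 = 503
  yellow: 1006 × 1/2 = 503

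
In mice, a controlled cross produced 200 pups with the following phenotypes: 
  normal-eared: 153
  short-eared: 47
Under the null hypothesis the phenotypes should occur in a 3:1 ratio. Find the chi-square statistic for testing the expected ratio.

0.240

The 3:1 ratio has 4 parts, so with N = 200 the expected counts are:
  normal-eared: 200 × 3/4 = 150
  short-eared: 200 × 1/4 = 50
χ² = Σ (O − E)² / E
  normal-eared: (153 − 150)² / 150 = 0.0600
  short-eared: (47 − 50)² / 50 = 0.1800
χ² = 0.0600 + 0.1800 = 0.240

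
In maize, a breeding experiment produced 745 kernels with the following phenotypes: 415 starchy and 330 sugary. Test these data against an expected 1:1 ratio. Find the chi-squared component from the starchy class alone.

4.849

The 1:1 ratio has 2 parts, so with N = 745 the expected counts are:
  starchy: 745 × 1/2 = 372.5
  sugary: 745 × 1/2 = 372.5
Contribution of starchy: (415 − 372.5)² / 372.5 = 4.8490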